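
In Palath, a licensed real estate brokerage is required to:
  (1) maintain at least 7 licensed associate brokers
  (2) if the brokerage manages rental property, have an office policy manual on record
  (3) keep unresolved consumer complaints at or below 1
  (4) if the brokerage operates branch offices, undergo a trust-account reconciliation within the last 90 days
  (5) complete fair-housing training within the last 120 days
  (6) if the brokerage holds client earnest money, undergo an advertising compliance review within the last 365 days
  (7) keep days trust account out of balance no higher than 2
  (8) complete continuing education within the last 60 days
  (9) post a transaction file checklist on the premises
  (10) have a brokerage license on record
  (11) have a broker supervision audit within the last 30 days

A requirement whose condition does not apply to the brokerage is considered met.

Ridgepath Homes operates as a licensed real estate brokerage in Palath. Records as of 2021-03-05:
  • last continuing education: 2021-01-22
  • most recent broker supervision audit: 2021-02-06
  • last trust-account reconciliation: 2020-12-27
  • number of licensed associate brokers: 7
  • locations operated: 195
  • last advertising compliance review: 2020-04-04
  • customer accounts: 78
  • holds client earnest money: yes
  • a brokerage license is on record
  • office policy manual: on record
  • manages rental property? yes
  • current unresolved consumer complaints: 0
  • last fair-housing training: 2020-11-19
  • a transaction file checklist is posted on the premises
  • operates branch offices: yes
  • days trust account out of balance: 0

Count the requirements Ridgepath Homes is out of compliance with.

0

1. licensed associate brokers 7 ≥ 7 → met
2. condition 'manages rental property' holds; office policy manual present → met
3. unresolved consumer complaints 0 ≤ 1 → met
4. condition 'operates branch offices' holds; trust-account reconciliation 68 days ago vs limit 90 → met
5. fair-housing training 106 days ago vs limit 120 → met
6. condition 'holds client earnest money' holds; advertising compliance review 335 days ago vs limit 365 → met
7. days trust account out of balance 0 ≤ 2 → met
8. continuing education 42 days ago vs limit 60 → met
9. transaction file checklist present → met
10. brokerage license present → met
11. broker supervision audit 27 days ago vs limit 30 → met
Not met: 0 of 11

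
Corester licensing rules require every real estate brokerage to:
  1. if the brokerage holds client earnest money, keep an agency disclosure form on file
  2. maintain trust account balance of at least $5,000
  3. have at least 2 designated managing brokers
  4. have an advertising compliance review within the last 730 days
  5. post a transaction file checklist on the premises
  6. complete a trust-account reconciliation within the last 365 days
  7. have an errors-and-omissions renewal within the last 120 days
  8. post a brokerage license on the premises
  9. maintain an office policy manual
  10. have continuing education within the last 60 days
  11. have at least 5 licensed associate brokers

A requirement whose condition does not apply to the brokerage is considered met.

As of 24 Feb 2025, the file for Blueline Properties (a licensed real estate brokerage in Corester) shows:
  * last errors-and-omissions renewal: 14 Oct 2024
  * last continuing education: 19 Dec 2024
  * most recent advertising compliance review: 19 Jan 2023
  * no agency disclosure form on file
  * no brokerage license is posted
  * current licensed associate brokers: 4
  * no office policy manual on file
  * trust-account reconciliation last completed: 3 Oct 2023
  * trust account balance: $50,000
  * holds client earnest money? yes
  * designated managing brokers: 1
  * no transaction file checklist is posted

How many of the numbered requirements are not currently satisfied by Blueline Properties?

10

1. condition 'holds client earnest money' holds; agency disclosure form absent → not met
2. trust account balance $50,000 ≥ $5,000 → met
3. designated managing brokers 1 < 2 → not met
4. advertising compliance review 767 days ago vs limit 730 → not met
5. transaction file checklist absent → not met
6. trust-account reconciliation 510 days ago vs limit 365 → not met
7. errors-and-omissions renewal 133 days ago vs limit 120 → not met
8. brokerage license absent → not met
9. office policy manual absent → not met
10. continuing education 67 days ago vs limit 60 → not met
11. licensed associate brokers 4 < 5 → not met
Not met: 10 of 11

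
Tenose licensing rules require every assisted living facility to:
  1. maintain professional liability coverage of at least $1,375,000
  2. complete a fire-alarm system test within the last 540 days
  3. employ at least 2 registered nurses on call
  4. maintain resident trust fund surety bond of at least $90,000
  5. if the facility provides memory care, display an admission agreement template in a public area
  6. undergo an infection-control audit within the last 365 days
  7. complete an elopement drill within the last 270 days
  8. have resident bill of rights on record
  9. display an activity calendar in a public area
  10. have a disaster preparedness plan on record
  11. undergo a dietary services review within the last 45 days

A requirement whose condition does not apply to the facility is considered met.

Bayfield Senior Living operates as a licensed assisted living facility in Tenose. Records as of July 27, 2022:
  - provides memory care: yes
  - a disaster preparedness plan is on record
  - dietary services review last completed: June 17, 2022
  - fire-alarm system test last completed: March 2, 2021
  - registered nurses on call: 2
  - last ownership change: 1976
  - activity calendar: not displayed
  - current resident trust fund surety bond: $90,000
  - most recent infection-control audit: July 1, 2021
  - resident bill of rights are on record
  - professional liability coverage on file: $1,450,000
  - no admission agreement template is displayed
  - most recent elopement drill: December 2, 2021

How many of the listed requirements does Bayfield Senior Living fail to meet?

1. professional liability coverage $1,450,000 ≥ $1,375,000 → met
2. fire-alarm system test 512 days ago vs limit 540 → met
3. registered nurses on call 2 ≥ 2 → met
4. resident trust fund surety bond $90,000 ≥ $90,000 → met
5. condition 'provides memory care' holds; admission agreement template absent → not met
6. infection-control audit 391 days ago vs limit 365 → not met
7. elopement drill 237 days ago vs limit 270 → met
8. resident bill of rights present → met
9. activity calendar absent → not met
10. disaster preparedness plan present → met
11. dietary services review 40 days ago vs limit 45 → met
Not met: 3 of 11

3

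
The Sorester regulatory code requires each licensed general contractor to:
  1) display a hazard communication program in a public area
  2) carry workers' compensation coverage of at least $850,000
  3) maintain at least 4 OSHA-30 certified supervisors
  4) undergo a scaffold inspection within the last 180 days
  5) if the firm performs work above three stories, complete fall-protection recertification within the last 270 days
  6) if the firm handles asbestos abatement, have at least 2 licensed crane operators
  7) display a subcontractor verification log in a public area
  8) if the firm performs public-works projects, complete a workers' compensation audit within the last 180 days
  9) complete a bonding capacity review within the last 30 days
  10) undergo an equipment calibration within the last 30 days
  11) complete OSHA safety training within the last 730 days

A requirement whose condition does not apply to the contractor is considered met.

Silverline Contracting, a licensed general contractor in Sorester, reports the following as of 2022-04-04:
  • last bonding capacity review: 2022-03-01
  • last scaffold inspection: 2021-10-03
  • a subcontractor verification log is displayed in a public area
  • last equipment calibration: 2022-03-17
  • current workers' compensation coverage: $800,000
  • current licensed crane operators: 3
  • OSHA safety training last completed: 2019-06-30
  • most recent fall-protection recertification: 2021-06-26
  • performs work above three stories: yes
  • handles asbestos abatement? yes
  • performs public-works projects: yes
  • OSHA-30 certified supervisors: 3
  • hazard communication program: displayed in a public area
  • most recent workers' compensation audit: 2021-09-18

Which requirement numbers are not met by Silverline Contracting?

2, 3, 4, 5, 8, 9, 11

1. hazard communication program present → met
2. workers' compensation coverage $800,000 < $850,000 → not met
3. OSHA-30 certified supervisors 3 < 4 → not met
4. scaffold inspection 183 days ago vs limit 180 → not met
5. condition 'performs work above three stories' holds; fall-protection recertification 282 days ago vs limit 270 → not met
6. condition 'handles asbestos abatement' holds; licensed crane operators 3 ≥ 2 → met
7. subcontractor verification log present → met
8. condition 'performs public-works projects' holds; workers' compensation audit 198 days ago vs limit 180 → not met
9. bonding capacity review 34 days ago vs limit 30 → not met
10. equipment calibration 18 days ago vs limit 30 → met
11. OSHA safety training 1009 days ago vs limit 730 → not met
Not met: 2, 3, 4, 5, 8, 9, 11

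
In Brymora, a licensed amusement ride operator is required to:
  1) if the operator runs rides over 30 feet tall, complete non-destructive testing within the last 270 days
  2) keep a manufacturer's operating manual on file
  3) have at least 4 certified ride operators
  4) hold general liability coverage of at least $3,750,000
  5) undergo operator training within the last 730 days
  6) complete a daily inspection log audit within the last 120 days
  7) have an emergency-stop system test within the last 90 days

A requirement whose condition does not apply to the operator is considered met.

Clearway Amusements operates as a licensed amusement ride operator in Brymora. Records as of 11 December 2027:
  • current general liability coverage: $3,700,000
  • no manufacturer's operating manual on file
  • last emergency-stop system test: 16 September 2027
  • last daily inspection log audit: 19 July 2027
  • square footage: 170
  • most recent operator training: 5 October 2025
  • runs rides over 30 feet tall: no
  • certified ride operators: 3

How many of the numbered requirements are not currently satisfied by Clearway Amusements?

1. condition 'runs rides over 30 feet tall' does not hold → requirement n/a → met
2. manufacturer's operating manual absent → not met
3. certified ride operators 3 < 4 → not met
4. general liability coverage $3,700,000 < $3,750,000 → not met
5. operator training 797 days ago vs limit 730 → not met
6. daily inspection log audit 145 days ago vs limit 120 → not met
7. emergency-stop system test 86 days ago vs limit 90 → met
Not met: 5 of 7

5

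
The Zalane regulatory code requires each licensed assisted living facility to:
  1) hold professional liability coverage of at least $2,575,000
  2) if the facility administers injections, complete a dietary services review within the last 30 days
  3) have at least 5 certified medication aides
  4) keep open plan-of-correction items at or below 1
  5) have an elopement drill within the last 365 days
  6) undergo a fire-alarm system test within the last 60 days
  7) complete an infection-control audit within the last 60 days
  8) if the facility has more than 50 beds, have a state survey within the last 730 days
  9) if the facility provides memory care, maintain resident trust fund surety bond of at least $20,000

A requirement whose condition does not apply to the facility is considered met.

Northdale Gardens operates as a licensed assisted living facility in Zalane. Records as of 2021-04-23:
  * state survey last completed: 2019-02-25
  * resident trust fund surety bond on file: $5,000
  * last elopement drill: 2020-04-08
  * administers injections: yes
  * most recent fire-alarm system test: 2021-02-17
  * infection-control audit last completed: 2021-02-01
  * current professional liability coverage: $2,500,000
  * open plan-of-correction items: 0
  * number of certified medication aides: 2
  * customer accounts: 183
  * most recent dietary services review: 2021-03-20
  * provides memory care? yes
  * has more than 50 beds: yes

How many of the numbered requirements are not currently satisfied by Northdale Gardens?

8

1. professional liability coverage $2,500,000 < $2,575,000 → not met
2. condition 'administers injections' holds; dietary services review 34 days ago vs limit 30 → not met
3. certified medication aides 2 < 5 → not met
4. open plan-of-correction items 0 ≤ 1 → met
5. elopement drill 380 days ago vs limit 365 → not met
6. fire-alarm system test 65 days ago vs limit 60 → not met
7. infection-control audit 81 days ago vs limit 60 → not met
8. condition 'has more than 50 beds' holds; state survey 788 days ago vs limit 730 → not met
9. condition 'provides memory care' holds; resident trust fund surety bond $5,000 < $20,000 → not met
Not met: 8 of 9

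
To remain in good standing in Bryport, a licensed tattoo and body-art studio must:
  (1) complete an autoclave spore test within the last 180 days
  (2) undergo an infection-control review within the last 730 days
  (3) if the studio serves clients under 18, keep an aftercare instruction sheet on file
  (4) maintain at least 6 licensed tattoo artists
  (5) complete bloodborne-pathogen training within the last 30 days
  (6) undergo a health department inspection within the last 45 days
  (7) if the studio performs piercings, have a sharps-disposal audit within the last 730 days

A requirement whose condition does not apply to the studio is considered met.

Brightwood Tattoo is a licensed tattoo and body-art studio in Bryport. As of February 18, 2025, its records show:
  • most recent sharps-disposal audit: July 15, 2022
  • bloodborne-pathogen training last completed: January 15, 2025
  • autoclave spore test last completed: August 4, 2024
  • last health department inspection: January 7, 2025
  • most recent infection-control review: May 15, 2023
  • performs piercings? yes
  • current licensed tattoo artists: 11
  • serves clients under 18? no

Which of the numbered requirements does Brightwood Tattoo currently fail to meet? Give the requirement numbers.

1, 5, 7

1. autoclave spore test 198 days ago vs limit 180 → not met
2. infection-control review 645 days ago vs limit 730 → met
3. condition 'serves clients under 18' does not hold → requirement n/a → met
4. licensed tattoo artists 11 ≥ 6 → met
5. bloodborne-pathogen training 34 days ago vs limit 30 → not met
6. health department inspection 42 days ago vs limit 45 → met
7. condition 'performs piercings' holds; sharps-disposal audit 949 days ago vs limit 730 → not met
Not met: 1, 5, 7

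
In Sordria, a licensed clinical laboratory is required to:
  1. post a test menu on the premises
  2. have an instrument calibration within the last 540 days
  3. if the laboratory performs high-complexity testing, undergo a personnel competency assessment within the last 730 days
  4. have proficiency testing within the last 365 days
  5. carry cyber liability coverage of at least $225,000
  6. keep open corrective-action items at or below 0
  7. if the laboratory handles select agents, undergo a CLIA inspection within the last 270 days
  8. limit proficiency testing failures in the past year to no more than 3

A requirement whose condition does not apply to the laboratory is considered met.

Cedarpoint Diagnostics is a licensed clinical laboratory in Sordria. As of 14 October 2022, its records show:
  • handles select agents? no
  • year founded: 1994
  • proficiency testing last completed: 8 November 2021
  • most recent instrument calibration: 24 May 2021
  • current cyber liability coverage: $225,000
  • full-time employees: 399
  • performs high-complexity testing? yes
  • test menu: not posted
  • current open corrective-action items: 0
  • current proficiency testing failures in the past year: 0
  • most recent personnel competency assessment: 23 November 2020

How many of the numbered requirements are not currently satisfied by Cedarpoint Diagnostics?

1

1. test menu absent → not met
2. instrument calibration 508 days ago vs limit 540 → met
3. condition 'performs high-complexity testing' holds; personnel competency assessment 690 days ago vs limit 730 → met
4. proficiency testing 340 days ago vs limit 365 → met
5. cyber liability coverage $225,000 ≥ $225,000 → met
6. open corrective-action items 0 ≤ 0 → met
7. condition 'handles select agents' does not hold → requirement n/a → met
8. proficiency testing failures in the past year 0 ≤ 3 → met
Not met: 1 of 8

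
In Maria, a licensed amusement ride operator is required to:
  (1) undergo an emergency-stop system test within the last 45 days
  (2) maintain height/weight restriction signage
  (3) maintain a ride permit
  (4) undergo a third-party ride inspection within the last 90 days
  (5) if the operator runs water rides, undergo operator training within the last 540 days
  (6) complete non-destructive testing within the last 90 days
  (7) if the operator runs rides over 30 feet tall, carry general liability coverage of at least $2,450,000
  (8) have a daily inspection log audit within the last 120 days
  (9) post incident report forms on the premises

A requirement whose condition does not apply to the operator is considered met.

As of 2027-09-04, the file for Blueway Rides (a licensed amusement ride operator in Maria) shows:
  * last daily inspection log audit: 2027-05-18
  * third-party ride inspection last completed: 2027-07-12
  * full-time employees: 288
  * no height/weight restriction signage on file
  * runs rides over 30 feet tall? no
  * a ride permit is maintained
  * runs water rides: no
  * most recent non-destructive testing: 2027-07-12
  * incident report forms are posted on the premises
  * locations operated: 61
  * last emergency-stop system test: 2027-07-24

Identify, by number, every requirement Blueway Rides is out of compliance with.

2

1. emergency-stop system test 42 days ago vs limit 45 → met
2. height/weight restriction signage absent → not met
3. ride permit present → met
4. third-party ride inspection 54 days ago vs limit 90 → met
5. condition 'runs water rides' does not hold → requirement n/a → met
6. non-destructive testing 54 days ago vs limit 90 → met
7. condition 'runs rides over 30 feet tall' does not hold → requirement n/a → met
8. daily inspection log audit 109 days ago vs limit 120 → met
9. incident report forms present → met
Not met: 2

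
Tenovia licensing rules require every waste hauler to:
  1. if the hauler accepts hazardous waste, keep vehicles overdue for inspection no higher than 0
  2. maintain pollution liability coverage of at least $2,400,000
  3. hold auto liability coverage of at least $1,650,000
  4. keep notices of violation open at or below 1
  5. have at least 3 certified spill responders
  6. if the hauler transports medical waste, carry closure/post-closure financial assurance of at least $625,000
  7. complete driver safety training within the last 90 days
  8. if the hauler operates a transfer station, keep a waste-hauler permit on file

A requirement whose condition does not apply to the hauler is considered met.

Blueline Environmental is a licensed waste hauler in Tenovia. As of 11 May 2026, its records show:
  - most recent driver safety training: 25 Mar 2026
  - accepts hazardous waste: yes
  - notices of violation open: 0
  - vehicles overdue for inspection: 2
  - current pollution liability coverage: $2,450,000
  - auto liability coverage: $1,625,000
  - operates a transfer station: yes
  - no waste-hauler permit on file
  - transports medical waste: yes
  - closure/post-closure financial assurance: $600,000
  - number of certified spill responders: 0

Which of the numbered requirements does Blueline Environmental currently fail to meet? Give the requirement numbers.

1, 3, 5, 6, 8

1. condition 'accepts hazardous waste' holds; vehicles overdue for inspection 2 > 0 → not met
2. pollution liability coverage $2,450,000 ≥ $2,400,000 → met
3. auto liability coverage $1,625,000 < $1,650,000 → not met
4. notices of violation open 0 ≤ 1 → met
5. certified spill responders 0 < 3 → not met
6. condition 'transports medical waste' holds; closure/post-closure financial assurance $600,000 < $625,000 → not met
7. driver safety training 47 days ago vs limit 90 → met
8. condition 'operates a transfer station' holds; waste-hauler permit absent → not met
Not met: 1, 3, 5, 6, 8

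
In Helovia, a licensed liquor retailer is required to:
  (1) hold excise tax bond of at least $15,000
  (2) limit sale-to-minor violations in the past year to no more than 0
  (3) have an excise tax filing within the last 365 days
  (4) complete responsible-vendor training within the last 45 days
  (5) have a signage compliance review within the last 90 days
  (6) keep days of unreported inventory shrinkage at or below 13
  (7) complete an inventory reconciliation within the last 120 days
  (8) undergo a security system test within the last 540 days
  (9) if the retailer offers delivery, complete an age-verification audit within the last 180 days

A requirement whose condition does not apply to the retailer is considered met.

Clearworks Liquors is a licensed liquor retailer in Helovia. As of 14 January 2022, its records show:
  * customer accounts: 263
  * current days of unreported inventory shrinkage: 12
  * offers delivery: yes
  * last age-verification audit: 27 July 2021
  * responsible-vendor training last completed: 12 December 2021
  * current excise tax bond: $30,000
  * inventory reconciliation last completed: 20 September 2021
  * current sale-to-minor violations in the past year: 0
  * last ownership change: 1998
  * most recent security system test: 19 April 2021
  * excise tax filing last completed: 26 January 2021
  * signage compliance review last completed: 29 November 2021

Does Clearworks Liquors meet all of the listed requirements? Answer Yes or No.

Yes

1. excise tax bond $30,000 ≥ $15,000 → met
2. sale-to-minor violations in the past year 0 ≤ 0 → met
3. excise tax filing 353 days ago vs limit 365 → met
4. responsible-vendor training 33 days ago vs limit 45 → met
5. signage compliance review 46 days ago vs limit 90 → met
6. days of unreported inventory shrinkage 12 ≤ 13 → met
7. inventory reconciliation 116 days ago vs limit 120 → met
8. security system test 270 days ago vs limit 540 → met
9. condition 'offers delivery' holds; age-verification audit 171 days ago vs limit 180 → met
All met.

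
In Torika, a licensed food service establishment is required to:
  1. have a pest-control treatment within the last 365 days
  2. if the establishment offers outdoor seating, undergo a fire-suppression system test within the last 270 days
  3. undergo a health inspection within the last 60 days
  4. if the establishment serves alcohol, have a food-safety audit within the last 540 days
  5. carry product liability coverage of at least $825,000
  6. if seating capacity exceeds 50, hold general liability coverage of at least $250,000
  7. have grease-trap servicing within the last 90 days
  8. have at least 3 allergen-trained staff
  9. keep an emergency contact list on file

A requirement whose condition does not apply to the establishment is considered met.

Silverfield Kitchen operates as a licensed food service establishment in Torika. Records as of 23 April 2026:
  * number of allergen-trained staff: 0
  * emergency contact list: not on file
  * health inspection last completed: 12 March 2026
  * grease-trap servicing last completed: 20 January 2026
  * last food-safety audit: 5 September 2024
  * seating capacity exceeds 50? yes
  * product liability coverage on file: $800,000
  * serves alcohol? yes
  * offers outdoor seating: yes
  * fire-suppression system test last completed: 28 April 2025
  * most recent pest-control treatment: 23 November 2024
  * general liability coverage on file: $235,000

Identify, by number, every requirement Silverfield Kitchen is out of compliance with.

1, 2, 4, 5, 6, 7, 8, 9

1. pest-control treatment 516 days ago vs limit 365 → not met
2. condition 'offers outdoor seating' holds; fire-suppression system test 360 days ago vs limit 270 → not met
3. health inspection 42 days ago vs limit 60 → met
4. condition 'serves alcohol' holds; food-safety audit 595 days ago vs limit 540 → not met
5. product liability coverage $800,000 < $825,000 → not met
6. condition 'seating capacity exceeds 50' holds; general liability coverage $235,000 < $250,000 → not met
7. grease-trap servicing 93 days ago vs limit 90 → not met
8. allergen-trained staff 0 < 3 → not met
9. emergency contact list absent → not met
Not met: 1, 2, 4, 5, 6, 7, 8, 9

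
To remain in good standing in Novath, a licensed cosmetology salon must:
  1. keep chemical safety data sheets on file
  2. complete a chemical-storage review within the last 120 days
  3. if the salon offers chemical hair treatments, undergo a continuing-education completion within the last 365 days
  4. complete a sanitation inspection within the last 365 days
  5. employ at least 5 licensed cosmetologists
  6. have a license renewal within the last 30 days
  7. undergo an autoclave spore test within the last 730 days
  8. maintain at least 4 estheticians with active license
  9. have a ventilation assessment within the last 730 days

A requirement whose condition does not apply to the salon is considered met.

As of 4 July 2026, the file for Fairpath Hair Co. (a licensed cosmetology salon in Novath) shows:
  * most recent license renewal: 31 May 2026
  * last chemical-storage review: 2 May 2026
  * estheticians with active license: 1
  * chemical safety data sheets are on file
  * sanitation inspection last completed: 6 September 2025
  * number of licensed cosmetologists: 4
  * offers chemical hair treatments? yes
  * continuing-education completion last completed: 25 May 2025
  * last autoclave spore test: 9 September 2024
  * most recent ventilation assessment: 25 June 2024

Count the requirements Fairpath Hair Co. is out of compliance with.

5

1. chemical safety data sheets present → met
2. chemical-storage review 63 days ago vs limit 120 → met
3. condition 'offers chemical hair treatments' holds; continuing-education completion 405 days ago vs limit 365 → not met
4. sanitation inspection 301 days ago vs limit 365 → met
5. licensed cosmetologists 4 < 5 → not met
6. license renewal 34 days ago vs limit 30 → not met
7. autoclave spore test 663 days ago vs limit 730 → met
8. estheticians with active license 1 < 4 → not met
9. ventilation assessment 739 days ago vs limit 730 → not met
Not met: 5 of 9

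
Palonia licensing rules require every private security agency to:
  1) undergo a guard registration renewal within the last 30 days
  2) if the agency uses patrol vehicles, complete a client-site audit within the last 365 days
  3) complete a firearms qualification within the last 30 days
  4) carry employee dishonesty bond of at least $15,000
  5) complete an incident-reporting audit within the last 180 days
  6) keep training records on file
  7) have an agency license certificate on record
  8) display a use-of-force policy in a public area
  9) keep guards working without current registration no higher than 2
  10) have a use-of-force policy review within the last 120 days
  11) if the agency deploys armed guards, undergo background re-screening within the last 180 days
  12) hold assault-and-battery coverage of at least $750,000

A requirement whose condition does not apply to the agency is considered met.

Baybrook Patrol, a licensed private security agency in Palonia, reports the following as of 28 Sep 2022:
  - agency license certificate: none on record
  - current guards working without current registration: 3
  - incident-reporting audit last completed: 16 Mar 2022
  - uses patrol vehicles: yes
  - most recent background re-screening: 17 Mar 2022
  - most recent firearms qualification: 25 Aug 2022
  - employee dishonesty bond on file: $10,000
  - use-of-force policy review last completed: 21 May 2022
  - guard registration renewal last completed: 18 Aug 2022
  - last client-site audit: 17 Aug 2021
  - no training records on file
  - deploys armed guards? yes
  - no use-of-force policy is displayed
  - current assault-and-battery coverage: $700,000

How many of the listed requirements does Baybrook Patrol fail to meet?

1. guard registration renewal 41 days ago vs limit 30 → not met
2. condition 'uses patrol vehicles' holds; client-site audit 407 days ago vs limit 365 → not met
3. firearms qualification 34 days ago vs limit 30 → not met
4. employee dishonesty bond $10,000 < $15,000 → not met
5. incident-reporting audit 196 days ago vs limit 180 → not met
6. training records absent → not met
7. agency license certificate absent → not met
8. use-of-force policy absent → not met
9. guards working without current registration 3 > 2 → not met
10. use-of-force policy review 130 days ago vs limit 120 → not met
11. condition 'deploys armed guards' holds; background re-screening 195 days ago vs limit 180 → not met
12. assault-and-battery coverage $700,000 < $750,000 → not met
Not met: 12 of 12

12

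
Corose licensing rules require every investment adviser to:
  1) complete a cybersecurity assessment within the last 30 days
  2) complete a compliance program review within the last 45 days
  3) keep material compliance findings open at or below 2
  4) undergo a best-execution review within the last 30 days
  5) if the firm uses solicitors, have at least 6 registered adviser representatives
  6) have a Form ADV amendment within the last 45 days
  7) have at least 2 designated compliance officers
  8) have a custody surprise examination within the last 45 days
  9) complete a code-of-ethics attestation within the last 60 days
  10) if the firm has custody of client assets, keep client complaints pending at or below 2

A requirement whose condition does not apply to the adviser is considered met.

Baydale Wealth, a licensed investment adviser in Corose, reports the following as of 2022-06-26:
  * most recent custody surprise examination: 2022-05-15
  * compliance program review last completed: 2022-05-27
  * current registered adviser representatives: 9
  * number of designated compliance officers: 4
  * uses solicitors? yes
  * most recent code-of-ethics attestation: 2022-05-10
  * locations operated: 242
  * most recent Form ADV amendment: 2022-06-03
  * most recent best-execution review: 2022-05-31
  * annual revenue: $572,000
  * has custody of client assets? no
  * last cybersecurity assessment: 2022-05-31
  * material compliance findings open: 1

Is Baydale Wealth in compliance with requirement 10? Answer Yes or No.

10. condition 'has custody of client assets' does not hold → requirement n/a → met

Yes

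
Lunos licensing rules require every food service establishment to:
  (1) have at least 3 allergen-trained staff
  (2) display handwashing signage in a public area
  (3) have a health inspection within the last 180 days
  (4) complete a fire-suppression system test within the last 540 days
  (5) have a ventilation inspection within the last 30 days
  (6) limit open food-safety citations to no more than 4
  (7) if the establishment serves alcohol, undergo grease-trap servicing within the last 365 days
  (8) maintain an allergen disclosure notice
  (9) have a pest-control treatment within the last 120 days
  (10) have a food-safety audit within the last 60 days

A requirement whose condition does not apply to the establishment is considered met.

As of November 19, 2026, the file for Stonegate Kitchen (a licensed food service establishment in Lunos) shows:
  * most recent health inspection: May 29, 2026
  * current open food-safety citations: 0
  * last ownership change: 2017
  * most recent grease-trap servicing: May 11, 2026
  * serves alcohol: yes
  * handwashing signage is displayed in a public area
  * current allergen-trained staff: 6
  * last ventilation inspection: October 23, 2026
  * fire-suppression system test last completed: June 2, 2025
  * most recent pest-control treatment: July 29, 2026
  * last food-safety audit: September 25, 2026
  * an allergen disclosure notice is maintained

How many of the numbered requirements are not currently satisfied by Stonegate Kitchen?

0

1. allergen-trained staff 6 ≥ 3 → met
2. handwashing signage present → met
3. health inspection 174 days ago vs limit 180 → met
4. fire-suppression system test 535 days ago vs limit 540 → met
5. ventilation inspection 27 days ago vs limit 30 → met
6. open food-safety citations 0 ≤ 4 → met
7. condition 'serves alcohol' holds; grease-trap servicing 192 days ago vs limit 365 → met
8. allergen disclosure notice present → met
9. pest-control treatment 113 days ago vs limit 120 → met
10. food-safety audit 55 days ago vs limit 60 → met
Not met: 0 of 10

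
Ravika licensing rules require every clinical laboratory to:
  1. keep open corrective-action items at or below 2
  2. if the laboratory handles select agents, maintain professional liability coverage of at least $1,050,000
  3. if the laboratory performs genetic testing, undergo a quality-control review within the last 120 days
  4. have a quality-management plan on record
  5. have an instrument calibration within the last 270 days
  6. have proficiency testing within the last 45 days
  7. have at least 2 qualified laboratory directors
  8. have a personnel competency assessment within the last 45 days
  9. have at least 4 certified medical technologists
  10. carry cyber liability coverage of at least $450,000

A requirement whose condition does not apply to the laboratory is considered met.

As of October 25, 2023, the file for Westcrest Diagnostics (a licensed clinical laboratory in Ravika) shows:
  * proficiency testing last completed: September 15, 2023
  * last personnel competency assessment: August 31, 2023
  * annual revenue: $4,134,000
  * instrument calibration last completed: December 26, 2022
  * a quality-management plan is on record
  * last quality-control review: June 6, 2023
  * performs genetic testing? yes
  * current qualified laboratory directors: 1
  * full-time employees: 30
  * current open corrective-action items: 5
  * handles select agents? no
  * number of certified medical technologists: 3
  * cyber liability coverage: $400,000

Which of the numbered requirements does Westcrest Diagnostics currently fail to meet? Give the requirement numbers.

1. open corrective-action items 5 > 2 → not met
2. condition 'handles select agents' does not hold → requirement n/a → met
3. condition 'performs genetic testing' holds; quality-control review 141 days ago vs limit 120 → not met
4. quality-management plan present → met
5. instrument calibration 303 days ago vs limit 270 → not met
6. proficiency testing 40 days ago vs limit 45 → met
7. qualified laboratory directors 1 < 2 → not met
8. personnel competency assessment 55 days ago vs limit 45 → not met
9. certified medical technologists 3 < 4 → not met
10. cyber liability coverage $400,000 < $450,000 → not met
Not met: 1, 3, 5, 7, 8, 9, 10

1, 3, 5, 7, 8, 9, 10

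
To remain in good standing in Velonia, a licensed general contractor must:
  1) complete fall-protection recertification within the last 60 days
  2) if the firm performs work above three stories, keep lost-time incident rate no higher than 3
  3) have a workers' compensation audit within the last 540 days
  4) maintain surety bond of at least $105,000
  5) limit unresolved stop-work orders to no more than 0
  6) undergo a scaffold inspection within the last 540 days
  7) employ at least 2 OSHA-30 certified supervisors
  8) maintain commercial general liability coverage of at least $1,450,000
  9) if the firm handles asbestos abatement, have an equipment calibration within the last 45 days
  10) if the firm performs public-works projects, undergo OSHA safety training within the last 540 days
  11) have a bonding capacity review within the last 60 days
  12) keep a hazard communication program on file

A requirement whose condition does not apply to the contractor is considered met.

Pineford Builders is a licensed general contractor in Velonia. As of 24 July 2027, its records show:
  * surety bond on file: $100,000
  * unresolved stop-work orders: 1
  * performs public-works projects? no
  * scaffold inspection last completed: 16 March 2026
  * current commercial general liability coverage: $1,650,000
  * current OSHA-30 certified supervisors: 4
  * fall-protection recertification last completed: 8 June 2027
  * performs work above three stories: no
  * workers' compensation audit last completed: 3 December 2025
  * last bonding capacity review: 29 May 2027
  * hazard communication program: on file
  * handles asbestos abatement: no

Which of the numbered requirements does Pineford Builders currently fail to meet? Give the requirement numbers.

3, 4, 5

1. fall-protection recertification 46 days ago vs limit 60 → met
2. condition 'performs work above three stories' does not hold → requirement n/a → met
3. workers' compensation audit 598 days ago vs limit 540 → not met
4. surety bond $100,000 < $105,000 → not met
5. unresolved stop-work orders 1 > 0 → not met
6. scaffold inspection 495 days ago vs limit 540 → met
7. OSHA-30 certified supervisors 4 ≥ 2 → met
8. commercial general liability coverage $1,650,000 ≥ $1,450,000 → met
9. condition 'handles asbestos abatement' does not hold → requirement n/a → met
10. condition 'performs public-works projects' does not hold → requirement n/a → met
11. bonding capacity review 56 days ago vs limit 60 → met
12. hazard communication program present → met
Not met: 3, 4, 5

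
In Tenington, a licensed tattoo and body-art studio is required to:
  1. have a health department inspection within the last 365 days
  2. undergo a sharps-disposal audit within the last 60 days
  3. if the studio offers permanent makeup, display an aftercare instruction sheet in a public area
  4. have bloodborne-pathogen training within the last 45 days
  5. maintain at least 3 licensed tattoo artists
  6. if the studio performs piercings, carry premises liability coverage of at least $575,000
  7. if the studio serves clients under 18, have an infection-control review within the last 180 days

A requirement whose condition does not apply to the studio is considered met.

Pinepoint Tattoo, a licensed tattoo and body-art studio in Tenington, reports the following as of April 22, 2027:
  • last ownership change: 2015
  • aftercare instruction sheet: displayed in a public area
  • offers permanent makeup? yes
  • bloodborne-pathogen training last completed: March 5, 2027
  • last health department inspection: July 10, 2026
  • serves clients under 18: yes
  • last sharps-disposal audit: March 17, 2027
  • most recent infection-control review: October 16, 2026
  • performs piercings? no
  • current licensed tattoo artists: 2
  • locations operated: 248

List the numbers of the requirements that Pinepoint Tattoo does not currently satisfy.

4, 5, 7

1. health department inspection 286 days ago vs limit 365 → met
2. sharps-disposal audit 36 days ago vs limit 60 → met
3. condition 'offers permanent makeup' holds; aftercare instruction sheet present → met
4. bloodborne-pathogen training 48 days ago vs limit 45 → not met
5. licensed tattoo artists 2 < 3 → not met
6. condition 'performs piercings' does not hold → requirement n/a → met
7. condition 'serves clients under 18' holds; infection-control review 188 days ago vs limit 180 → not met
Not met: 4, 5, 7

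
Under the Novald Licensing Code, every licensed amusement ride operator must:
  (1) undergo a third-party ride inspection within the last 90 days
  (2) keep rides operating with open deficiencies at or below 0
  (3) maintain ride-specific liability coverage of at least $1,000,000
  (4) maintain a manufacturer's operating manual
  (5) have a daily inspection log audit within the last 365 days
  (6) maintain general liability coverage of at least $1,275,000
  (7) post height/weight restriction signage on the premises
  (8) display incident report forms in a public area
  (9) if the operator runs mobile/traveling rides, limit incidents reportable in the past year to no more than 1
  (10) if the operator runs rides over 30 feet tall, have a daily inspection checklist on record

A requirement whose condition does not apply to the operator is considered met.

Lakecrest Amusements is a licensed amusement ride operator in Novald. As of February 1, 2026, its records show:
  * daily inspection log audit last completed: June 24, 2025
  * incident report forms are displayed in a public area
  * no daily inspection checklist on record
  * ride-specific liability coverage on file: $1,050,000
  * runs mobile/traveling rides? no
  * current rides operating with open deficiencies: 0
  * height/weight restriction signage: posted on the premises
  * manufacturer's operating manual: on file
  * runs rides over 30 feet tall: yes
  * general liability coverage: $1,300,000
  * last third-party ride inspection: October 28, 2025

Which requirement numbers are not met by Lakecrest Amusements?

1, 10

1. third-party ride inspection 96 days ago vs limit 90 → not met
2. rides operating with open deficiencies 0 ≤ 0 → met
3. ride-specific liability coverage $1,050,000 ≥ $1,000,000 → met
4. manufacturer's operating manual present → met
5. daily inspection log audit 222 days ago vs limit 365 → met
6. general liability coverage $1,300,000 ≥ $1,275,000 → met
7. height/weight restriction signage present → met
8. incident report forms present → met
9. condition 'runs mobile/traveling rides' does not hold → requirement n/a → met
10. condition 'runs rides over 30 feet tall' holds; daily inspection checklist absent → not met
Not met: 1, 10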